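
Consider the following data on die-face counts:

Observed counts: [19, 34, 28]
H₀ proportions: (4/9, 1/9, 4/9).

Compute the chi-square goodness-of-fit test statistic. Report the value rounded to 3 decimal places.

test statistic = 79.250

n = 81; E_i = n·p_i = [36.00, 9.00, 36.00]
χ² = (19−36.00)²/36.00 + (34−9.00)²/9.00 + (28−36.00)²/36.00 = 79.2500
df = 2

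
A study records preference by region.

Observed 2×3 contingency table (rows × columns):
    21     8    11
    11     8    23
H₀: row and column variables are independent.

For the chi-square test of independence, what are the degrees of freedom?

df = (r−1)(c−1) = (2−1)·(3−1) = 2

degrees of freedom = 2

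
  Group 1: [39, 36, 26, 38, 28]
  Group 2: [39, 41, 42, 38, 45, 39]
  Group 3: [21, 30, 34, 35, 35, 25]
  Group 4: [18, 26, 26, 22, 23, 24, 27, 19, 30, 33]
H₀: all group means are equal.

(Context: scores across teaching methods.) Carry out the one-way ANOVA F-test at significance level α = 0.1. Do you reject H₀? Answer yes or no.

Group means [33.40, 40.67, 30.00, 24.80], grand mean 31.074
SSB = Σnᵢ(x̄ᵢ−x̄)² = 979.719; SSW = ΣΣ(x−x̄ᵢ)² = 542.133
MSB = 979.719/3 = 326.5728; MSW = 542.133/23 = 23.5710
F = MSB/MSW = 13.8548
df = (3, 23)
p-value (upper-tail) = 0.00002
At α=0.1: p < α → reject H₀

reject H₀: yes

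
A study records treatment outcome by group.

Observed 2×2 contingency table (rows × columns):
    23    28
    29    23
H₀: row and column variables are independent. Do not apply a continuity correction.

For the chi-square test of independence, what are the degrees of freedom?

df = (r−1)(c−1) = (2−1)·(2−1) = 1

degrees of freedom = 1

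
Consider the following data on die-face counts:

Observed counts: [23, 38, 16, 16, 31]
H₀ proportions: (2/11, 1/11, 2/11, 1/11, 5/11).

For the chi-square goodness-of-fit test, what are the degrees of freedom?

degrees of freedom = 4

df = k − 1 = 5 − 1 = 4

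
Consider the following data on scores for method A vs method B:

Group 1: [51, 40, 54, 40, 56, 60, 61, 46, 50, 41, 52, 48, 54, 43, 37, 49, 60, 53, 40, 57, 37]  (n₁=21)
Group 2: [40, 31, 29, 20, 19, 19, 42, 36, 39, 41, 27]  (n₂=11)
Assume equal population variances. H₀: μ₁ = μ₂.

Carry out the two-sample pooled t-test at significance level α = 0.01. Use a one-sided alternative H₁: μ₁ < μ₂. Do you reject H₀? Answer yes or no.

x̄₁=49.000, s₁=7.810, n₁=21
x̄₂=31.182, s₂=9.053, n₂=11
s_p² = [20·7.810² + 10·9.053²]/30 = 67.9879
SE = √(s_p²·(1/21+1/11)) = 3.0689
t = (49.000−31.182)/3.0689 = 5.8060
df = 30
p-value (one-sided, H₁ less) = 1.00000
At α=0.01: p ≥ α → fail to reject H₀

reject H₀: no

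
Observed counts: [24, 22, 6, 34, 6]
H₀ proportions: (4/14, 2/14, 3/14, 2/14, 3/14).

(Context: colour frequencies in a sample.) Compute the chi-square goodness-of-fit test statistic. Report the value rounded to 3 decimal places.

n = 92; E_i = n·p_i = [26.29, 13.14, 19.71, 13.14, 19.71]
χ² = (24−26.29)²/26.29 + (22−13.14)²/13.14 + (6−19.71)²/19.71 + (34−13.14)²/13.14 + (6−19.71)²/19.71 = 58.3478
df = 4

test statistic = 58.348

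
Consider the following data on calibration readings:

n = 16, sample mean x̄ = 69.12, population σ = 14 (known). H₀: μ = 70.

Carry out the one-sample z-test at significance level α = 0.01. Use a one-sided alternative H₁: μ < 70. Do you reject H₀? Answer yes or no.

SE = σ/√n = 14/√16 = 3.5000
z = (x̄−μ₀)/SE = (69.12−70)/3.5000 = -0.2514
p-value (one-sided, H₁ less) = 0.40074
At α=0.01: p ≥ α → fail to reject H₀

reject H₀: no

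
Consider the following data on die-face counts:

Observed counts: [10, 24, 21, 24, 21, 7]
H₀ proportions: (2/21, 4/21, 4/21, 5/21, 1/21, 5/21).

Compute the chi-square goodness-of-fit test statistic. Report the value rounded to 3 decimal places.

n = 107; E_i = n·p_i = [10.19, 20.38, 20.38, 25.48, 5.10, 25.48]
χ² = (10−10.19)²/10.19 + (24−20.38)²/20.38 + (21−20.38)²/20.38 + (24−25.48)²/25.48 + (21−5.10)²/5.10 + (7−25.48)²/25.48 = 63.7967
df = 5

test statistic = 63.797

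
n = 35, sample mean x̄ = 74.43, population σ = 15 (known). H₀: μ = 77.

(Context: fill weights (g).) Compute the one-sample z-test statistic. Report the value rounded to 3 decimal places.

SE = σ/√n = 15/√35 = 2.5355
z = (x̄−μ₀)/SE = (74.43−77)/2.5355 = -1.0136

test statistic = -1.014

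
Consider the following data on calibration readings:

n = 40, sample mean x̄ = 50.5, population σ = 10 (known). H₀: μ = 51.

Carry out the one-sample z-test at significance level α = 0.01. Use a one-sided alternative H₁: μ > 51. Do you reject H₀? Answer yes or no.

SE = σ/√n = 10/√40 = 1.5811
z = (x̄−μ₀)/SE = (50.5−51)/1.5811 = -0.3162
p-value (one-sided, H₁ greater) = 0.62409
At α=0.01: p ≥ α → fail to reject H₀

reject H₀: no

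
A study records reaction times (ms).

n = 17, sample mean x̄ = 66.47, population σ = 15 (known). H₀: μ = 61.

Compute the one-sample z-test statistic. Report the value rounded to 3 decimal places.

test statistic = 1.504

SE = σ/√n = 15/√17 = 3.6380
z = (x̄−μ₀)/SE = (66.47−61)/3.6380 = 1.5036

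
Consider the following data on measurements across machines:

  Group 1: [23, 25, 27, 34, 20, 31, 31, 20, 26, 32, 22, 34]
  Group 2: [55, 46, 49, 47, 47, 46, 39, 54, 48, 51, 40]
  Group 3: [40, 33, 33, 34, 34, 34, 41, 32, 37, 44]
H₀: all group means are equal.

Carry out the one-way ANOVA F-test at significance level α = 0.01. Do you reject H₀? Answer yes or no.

Group means [27.08, 47.45, 36.20], grand mean 36.636
SSB = Σnᵢ(x̄ᵢ−x̄)² = 2384.392; SSW = ΣΣ(x−x̄ᵢ)² = 697.244
MSB = 2384.392/2 = 1192.1962; MSW = 697.244/30 = 23.2415
F = MSB/MSW = 51.2961
df = (2, 30)
p-value (upper-tail) = 0.00000
At α=0.01: p < α → reject H₀

reject H₀: yes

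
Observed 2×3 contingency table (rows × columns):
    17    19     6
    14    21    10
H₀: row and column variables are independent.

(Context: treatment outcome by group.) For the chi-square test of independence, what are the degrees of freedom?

df = (r−1)(c−1) = (2−1)·(3−1) = 2

degrees of freedom = 2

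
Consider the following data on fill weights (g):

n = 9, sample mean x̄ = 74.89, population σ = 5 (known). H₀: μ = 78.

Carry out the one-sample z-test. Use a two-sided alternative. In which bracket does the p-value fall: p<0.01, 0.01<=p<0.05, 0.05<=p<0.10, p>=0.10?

SE = σ/√n = 5/√9 = 1.6667
z = (x̄−μ₀)/SE = (74.89−78)/1.6667 = -1.8660
p-value (two-sided) = 0.06204
→ bracket: 0.05<=p<0.10

p-value bracket: 0.05<=p<0.10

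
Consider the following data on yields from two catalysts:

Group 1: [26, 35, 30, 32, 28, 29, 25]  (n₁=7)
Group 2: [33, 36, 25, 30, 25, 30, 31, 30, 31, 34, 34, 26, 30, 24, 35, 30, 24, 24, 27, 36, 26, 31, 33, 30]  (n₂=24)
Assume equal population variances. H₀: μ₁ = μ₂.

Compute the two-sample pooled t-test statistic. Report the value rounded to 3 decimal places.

x̄₁=29.286, s₁=3.450, n₁=7
x̄₂=29.792, s₂=3.890, n₂=24
s_p² = [6·3.450² + 23·3.890²]/29 = 14.4616
SE = √(s_p²·(1/7+1/24)) = 1.6336
t = (29.286−29.792)/1.6336 = -0.3097
df = 29

test statistic = -0.310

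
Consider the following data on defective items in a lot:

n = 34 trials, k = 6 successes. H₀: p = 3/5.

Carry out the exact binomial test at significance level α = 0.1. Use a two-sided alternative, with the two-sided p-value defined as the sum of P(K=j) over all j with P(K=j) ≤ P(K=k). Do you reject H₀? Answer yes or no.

Exact binomial: n=34, k=6, p₀=3/5=0.6000
P(X=j) = C(n,j)·p₀^j·(1−p₀)^(n−j); p = Σ P(X=j) over j with P(X=j) ≤ P(X=6)
p-value (two-sided) = 0.00000
At α=0.1: p < α → reject H₀

reject H₀: yes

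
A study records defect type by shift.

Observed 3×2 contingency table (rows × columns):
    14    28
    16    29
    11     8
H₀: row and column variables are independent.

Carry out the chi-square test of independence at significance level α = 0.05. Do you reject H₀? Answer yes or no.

reject H₀: no

Row totals [42, 45, 19], col totals [41, 65], n=106
χ² = (14−16.25)²/16.25 + (28−25.75)²/25.75 + (16−17.41)²/17.41 + (29−27.59)²/27.59 + (11−7.35)²/7.35 + (8−11.65)²/11.65 = 3.6490
df = 2
p-value (upper-tail) = 0.16130
At α=0.05: p ≥ α → fail to reject H₀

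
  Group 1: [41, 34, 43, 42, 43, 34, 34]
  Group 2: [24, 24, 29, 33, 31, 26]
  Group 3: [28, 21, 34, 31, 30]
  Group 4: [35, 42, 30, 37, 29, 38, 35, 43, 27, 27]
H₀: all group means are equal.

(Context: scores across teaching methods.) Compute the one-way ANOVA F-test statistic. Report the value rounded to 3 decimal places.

Group means [38.71, 27.83, 28.80, 34.30], grand mean 33.036
SSB = Σnᵢ(x̄ᵢ−x̄)² = 493.802; SSW = ΣΣ(x−x̄ᵢ)² = 595.162
MSB = 493.802/3 = 164.6008; MSW = 595.162/24 = 24.7984
F = MSB/MSW = 6.6376
df = (3, 24)

test statistic = 6.638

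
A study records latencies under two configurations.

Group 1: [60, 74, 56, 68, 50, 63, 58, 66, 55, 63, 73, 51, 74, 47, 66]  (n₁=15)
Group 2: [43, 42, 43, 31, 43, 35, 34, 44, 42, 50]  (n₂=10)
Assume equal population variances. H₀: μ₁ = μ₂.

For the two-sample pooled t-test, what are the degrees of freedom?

degrees of freedom = 23

df = n₁ + n₂ − 2 = 15 + 10 − 2 = 23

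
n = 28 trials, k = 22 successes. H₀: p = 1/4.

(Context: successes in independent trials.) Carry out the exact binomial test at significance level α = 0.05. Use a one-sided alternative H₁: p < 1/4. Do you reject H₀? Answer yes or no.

reject H₀: no

Exact binomial: n=28, k=22, p₀=1/4=0.2500
P(X≤22) from Σ C(n,i)·p₀^i·(1−p₀)^(n−i)
p-value (one-sided, H₁ less) = 1.00000
At α=0.05: p ≥ α → fail to reject H₀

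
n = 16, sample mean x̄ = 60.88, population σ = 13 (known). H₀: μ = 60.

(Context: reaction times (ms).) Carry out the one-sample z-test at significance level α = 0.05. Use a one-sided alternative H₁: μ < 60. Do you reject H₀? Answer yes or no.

SE = σ/√n = 13/√16 = 3.2500
z = (x̄−μ₀)/SE = (60.88−60)/3.2500 = 0.2708
p-value (one-sided, H₁ less) = 0.60672
At α=0.05: p ≥ α → fail to reject H₀

reject H₀: no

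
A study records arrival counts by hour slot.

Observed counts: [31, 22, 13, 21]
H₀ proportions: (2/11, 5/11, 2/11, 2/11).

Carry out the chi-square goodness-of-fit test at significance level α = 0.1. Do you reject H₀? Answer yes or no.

n = 87; E_i = n·p_i = [15.82, 39.55, 15.82, 15.82]
χ² = (31−15.82)²/15.82 + (22−39.55)²/39.55 + (13−15.82)²/15.82 + (21−15.82)²/15.82 = 24.5552
df = 3
p-value (upper-tail) = 0.00002
At α=0.1: p < α → reject H₀

reject H₀: yes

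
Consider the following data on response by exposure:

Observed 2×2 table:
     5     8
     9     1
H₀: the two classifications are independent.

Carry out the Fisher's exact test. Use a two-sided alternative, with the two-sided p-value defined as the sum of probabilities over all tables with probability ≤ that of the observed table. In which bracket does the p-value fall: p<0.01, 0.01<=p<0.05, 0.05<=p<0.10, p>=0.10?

Margins: r₁=13, r₂=10, c₁=14, c₂=9, n=23
p_obs = C(13,5)·C(10,9)/C(23,14); sum pmf over tables with pmf ≤ p_obs
p-value (two-sided) = 0.02881
→ bracket: 0.01<=p<0.05

p-value bracket: 0.01<=p<0.05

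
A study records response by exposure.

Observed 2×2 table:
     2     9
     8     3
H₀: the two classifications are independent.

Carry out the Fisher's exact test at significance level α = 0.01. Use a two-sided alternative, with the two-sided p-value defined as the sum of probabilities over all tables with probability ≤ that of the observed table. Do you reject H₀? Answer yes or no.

Margins: r₁=11, r₂=11, c₁=10, c₂=12, n=22
p_obs = C(11,2)·C(11,8)/C(22,10); sum pmf over tables with pmf ≤ p_obs
p-value (two-sided) = 0.02997
At α=0.01: p ≥ α → fail to reject H₀

reject H₀: no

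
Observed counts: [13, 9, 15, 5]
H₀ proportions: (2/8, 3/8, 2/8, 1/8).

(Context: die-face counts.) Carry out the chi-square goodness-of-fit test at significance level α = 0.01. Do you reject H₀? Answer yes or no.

n = 42; E_i = n·p_i = [10.50, 15.75, 10.50, 5.25]
χ² = (13−10.50)²/10.50 + (9−15.75)²/15.75 + (15−10.50)²/10.50 + (5−5.25)²/5.25 = 5.4286
df = 3
p-value (upper-tail) = 0.14297
At α=0.01: p ≥ α → fail to reject H₀

reject H₀: no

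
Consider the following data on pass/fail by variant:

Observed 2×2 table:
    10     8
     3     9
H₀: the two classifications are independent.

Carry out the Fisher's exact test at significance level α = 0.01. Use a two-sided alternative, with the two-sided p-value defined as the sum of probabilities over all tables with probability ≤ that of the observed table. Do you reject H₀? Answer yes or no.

Margins: r₁=18, r₂=12, c₁=13, c₂=17, n=30
p_obs = C(18,10)·C(12,3)/C(30,13); sum pmf over tables with pmf ≤ p_obs
p-value (two-sided) = 0.14135
At α=0.01: p ≥ α → fail to reject H₀

reject H₀: no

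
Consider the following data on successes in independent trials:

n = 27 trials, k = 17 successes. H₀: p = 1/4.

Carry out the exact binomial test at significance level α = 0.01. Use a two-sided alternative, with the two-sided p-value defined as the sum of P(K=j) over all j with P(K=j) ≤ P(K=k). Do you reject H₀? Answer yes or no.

Exact binomial: n=27, k=17, p₀=1/4=0.2500
P(X=j) = C(n,j)·p₀^j·(1−p₀)^(n−j); p = Σ P(X=j) over j with P(X=j) ≤ P(X=17)
p-value (two-sided) = 0.00003
At α=0.01: p < α → reject H₀

reject H₀: yes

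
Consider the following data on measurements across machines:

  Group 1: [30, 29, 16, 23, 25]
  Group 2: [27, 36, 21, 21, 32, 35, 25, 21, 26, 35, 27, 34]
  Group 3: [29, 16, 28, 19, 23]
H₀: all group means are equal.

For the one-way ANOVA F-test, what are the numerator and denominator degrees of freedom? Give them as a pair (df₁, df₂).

degrees of freedom = [2, 19]

k = 3 groups, N = 22 total
df = (k−1, N−k) = (3−1, 22−3) = (2, 19)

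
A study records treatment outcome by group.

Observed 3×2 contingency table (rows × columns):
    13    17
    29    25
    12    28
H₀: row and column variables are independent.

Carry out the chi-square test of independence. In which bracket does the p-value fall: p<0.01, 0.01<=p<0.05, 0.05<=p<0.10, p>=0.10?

p-value bracket: 0.05<=p<0.10

Row totals [30, 54, 40], col totals [54, 70], n=124
χ² = (13−13.06)²/13.06 + (17−16.94)²/16.94 + (29−23.52)²/23.52 + (25−30.48)²/30.48 + (12−17.42)²/17.42 + (28−22.58)²/22.58 = 5.2526
df = 2
p-value (upper-tail) = 0.07235
→ bracket: 0.05<=p<0.10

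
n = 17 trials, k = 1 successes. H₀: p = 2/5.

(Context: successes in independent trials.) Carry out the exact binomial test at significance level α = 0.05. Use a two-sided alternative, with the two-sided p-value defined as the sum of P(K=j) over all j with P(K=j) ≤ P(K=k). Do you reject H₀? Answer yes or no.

Exact binomial: n=17, k=1, p₀=2/5=0.4000
P(X=j) = C(n,j)·p₀^j·(1−p₀)^(n−j); p = Σ P(X=j) over j with P(X=j) ≤ P(X=1)
p-value (two-sided) = 0.00254
At α=0.05: p < α → reject H₀

reject H₀: yes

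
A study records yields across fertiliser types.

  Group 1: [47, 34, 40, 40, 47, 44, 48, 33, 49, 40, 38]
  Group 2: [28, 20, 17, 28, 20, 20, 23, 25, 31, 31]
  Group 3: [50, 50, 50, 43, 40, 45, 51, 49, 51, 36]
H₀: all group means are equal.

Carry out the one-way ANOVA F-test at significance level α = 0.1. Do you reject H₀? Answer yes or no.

reject H₀: yes

Group means [41.82, 24.30, 46.50], grand mean 37.677
SSB = Σnᵢ(x̄ᵢ−x̄)² = 2756.538; SSW = ΣΣ(x−x̄ᵢ)² = 790.236
MSB = 2756.538/2 = 1378.2689; MSW = 790.236/28 = 28.2227
F = MSB/MSW = 48.8354
df = (2, 28)
p-value (upper-tail) = 0.00000
At α=0.1: p < α → reject H₀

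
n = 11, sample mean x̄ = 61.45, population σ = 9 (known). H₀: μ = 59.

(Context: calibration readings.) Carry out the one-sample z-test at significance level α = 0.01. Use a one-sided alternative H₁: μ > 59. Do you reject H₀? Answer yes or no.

SE = σ/√n = 9/√11 = 2.7136
z = (x̄−μ₀)/SE = (61.45−59)/2.7136 = 0.9029
p-value (one-sided, H₁ greater) = 0.18330
At α=0.01: p ≥ α → fail to reject H₀

reject H₀: no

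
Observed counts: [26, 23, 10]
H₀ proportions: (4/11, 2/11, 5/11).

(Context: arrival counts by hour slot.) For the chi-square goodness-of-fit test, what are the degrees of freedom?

degrees of freedom = 2

df = k − 1 = 3 − 1 = 2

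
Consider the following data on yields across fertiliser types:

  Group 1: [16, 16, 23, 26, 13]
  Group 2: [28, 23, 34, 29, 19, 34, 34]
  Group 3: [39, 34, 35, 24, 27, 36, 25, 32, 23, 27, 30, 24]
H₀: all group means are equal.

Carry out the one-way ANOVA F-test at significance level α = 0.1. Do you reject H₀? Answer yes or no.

reject H₀: yes

Group means [18.80, 28.71, 29.67], grand mean 27.125
SSB = Σnᵢ(x̄ᵢ−x̄)² = 441.730; SSW = ΣΣ(x−x̄ᵢ)² = 654.895
MSB = 441.730/2 = 220.8649; MSW = 654.895/21 = 31.1855
F = MSB/MSW = 7.0823
df = (2, 21)
p-value (upper-tail) = 0.00446
At α=0.1: p < α → reject H₀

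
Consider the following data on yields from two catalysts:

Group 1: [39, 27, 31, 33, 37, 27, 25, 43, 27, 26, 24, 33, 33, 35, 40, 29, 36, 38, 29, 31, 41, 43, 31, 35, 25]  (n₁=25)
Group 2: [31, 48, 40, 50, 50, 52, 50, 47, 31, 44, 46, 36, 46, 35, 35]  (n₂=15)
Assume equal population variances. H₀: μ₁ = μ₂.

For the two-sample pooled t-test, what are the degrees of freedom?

degrees of freedom = 38

df = n₁ + n₂ − 2 = 25 + 15 − 2 = 38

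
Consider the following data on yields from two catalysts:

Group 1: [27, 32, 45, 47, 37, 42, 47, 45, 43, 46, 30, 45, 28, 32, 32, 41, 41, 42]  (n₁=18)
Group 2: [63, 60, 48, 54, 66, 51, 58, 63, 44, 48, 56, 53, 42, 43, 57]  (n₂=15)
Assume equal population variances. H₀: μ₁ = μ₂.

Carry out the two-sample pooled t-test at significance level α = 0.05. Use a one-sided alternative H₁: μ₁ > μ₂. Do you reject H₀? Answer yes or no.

x̄₁=39.000, s₁=6.962, n₁=18
x̄₂=53.733, s₂=7.639, n₂=15
s_p² = [17·6.962² + 14·7.639²]/31 = 52.9333
SE = √(s_p²·(1/18+1/15)) = 2.5435
t = (39.000−53.733)/2.5435 = -5.7924
df = 31
p-value (one-sided, H₁ greater) = 1.00000
At α=0.05: p ≥ α → fail to reject H₀

reject H₀: no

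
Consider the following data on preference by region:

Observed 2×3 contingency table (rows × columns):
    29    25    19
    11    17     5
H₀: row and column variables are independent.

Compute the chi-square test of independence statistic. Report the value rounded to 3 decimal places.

test statistic = 3.144

Row totals [73, 33], col totals [40, 42, 24], n=106
χ² = (29−27.55)²/27.55 + (25−28.92)²/28.92 + (19−16.53)²/16.53 + (11−12.45)²/12.45 + (17−13.08)²/13.08 + (5−7.47)²/7.47 = 3.1438
df = 2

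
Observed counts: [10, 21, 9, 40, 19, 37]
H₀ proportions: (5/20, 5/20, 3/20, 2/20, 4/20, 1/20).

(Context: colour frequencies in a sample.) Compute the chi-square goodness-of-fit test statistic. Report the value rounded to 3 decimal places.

test statistic = 216.125

n = 136; E_i = n·p_i = [34.00, 34.00, 20.40, 13.60, 27.20, 6.80]
χ² = (10−34.00)²/34.00 + (21−34.00)²/34.00 + (9−20.40)²/20.40 + (40−13.60)²/13.60 + (19−27.20)²/27.20 + (37−6.80)²/6.80 = 216.1250
df = 5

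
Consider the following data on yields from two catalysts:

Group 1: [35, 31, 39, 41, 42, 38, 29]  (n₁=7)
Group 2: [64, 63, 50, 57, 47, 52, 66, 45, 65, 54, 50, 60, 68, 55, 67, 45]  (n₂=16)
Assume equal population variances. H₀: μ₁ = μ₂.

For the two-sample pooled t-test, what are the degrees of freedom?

df = n₁ + n₂ − 2 = 7 + 16 − 2 = 21

degrees of freedom = 21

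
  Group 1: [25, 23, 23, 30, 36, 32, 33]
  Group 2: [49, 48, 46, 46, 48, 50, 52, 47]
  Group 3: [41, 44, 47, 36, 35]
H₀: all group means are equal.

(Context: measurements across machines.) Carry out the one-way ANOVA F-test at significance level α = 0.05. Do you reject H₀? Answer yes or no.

Group means [28.86, 48.25, 40.60], grand mean 39.550
SSB = Σnᵢ(x̄ᵢ−x̄)² = 1411.393; SSW = ΣΣ(x−x̄ᵢ)² = 297.557
MSB = 1411.393/2 = 705.6964; MSW = 297.557/17 = 17.5034
F = MSB/MSW = 40.3178
df = (2, 17)
p-value (upper-tail) = 0.00000
At α=0.05: p < α → reject H₀

reject H₀: yes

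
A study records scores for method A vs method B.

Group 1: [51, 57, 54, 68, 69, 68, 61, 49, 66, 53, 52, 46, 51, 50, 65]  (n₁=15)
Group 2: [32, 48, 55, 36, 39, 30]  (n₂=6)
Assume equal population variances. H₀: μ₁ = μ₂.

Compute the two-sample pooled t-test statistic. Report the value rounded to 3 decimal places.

x̄₁=57.333, s₁=8.024, n₁=15
x̄₂=40.000, s₂=9.695, n₂=6
s_p² = [14·8.024² + 5·9.695²]/19 = 72.1754
SE = √(s_p²·(1/15+1/6)) = 4.1038
t = (57.333−40.000)/4.1038 = 4.2238
df = 19

test statistic = 4.224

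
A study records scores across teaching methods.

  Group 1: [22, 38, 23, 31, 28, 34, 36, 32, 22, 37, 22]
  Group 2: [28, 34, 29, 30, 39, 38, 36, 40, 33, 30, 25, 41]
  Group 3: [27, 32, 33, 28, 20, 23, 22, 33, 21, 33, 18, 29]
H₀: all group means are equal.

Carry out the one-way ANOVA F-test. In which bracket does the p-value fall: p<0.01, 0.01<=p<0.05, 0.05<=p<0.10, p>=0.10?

p-value bracket: 0.01<=p<0.05

Group means [29.55, 33.58, 26.58], grand mean 29.914
SSB = Σnᵢ(x̄ᵢ−x̄)² = 296.182; SSW = ΣΣ(x−x̄ᵢ)² = 1058.561
MSB = 296.182/2 = 148.0911; MSW = 1058.561/32 = 33.0800
F = MSB/MSW = 4.4768
df = (2, 32)
p-value (upper-tail) = 0.01931
→ bracket: 0.01<=p<0.05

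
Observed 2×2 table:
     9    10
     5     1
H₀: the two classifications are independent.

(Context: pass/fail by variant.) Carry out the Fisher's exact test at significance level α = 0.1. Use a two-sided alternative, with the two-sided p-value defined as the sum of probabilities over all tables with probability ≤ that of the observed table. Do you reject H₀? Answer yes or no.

Margins: r₁=19, r₂=6, c₁=14, c₂=11, n=25
p_obs = C(19,9)·C(6,5)/C(25,14); sum pmf over tables with pmf ≤ p_obs
p-value (two-sided) = 0.18043
At α=0.1: p ≥ α → fail to reject H₀

reject H₀: no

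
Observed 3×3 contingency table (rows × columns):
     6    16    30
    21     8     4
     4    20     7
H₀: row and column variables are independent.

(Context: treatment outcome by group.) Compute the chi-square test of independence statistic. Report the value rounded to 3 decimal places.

test statistic = 45.449

Row totals [52, 33, 31], col totals [31, 44, 41], n=116
χ² = (6−13.90)²/13.90 + (16−19.72)²/19.72 + (30−18.38)²/18.38 + (21−8.82)²/8.82 + (8−12.52)²/12.52 + (4−11.66)²/11.66 + (4−8.28)²/8.28 + (20−11.76)²/11.76 + (7−10.96)²/10.96 = 45.4493
df = 4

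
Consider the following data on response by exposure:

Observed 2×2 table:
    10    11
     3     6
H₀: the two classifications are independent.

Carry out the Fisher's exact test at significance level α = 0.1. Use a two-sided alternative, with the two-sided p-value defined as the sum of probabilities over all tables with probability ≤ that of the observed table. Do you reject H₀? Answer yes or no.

Margins: r₁=21, r₂=9, c₁=13, c₂=17, n=30
p_obs = C(21,10)·C(9,3)/C(30,13); sum pmf over tables with pmf ≤ p_obs
p-value (two-sided) = 0.69075
At α=0.1: p ≥ α → fail to reject H₀

reject H₀: no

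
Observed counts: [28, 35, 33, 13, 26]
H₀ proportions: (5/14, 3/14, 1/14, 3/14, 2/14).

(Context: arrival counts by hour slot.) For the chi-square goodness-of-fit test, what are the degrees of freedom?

degrees of freedom = 4

df = k − 1 = 5 − 1 = 4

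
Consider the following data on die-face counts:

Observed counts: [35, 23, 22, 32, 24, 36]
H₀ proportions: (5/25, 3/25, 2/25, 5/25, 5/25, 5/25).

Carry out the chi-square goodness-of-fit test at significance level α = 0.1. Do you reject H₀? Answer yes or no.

n = 172; E_i = n·p_i = [34.40, 20.64, 13.76, 34.40, 34.40, 34.40]
χ² = (35−34.40)²/34.40 + (23−20.64)²/20.64 + (22−13.76)²/13.76 + (32−34.40)²/34.40 + (24−34.40)²/34.40 + (36−34.40)²/34.40 = 8.6008
df = 5
p-value (upper-tail) = 0.12609
At α=0.1: p ≥ α → fail to reject H₀

reject H₀: no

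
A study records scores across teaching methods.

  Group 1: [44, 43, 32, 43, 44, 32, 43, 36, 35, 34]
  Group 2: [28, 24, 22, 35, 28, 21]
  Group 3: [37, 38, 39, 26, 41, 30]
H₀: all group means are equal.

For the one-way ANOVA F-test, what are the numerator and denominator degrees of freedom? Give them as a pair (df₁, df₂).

degrees of freedom = [2, 19]

k = 3 groups, N = 22 total
df = (k−1, N−k) = (3−1, 22−3) = (2, 19)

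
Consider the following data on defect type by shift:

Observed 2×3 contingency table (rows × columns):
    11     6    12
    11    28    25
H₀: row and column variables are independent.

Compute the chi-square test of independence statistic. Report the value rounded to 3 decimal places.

Row totals [29, 64], col totals [22, 34, 37], n=93
χ² = (11−6.86)²/6.86 + (6−10.60)²/10.60 + (12−11.54)²/11.54 + (11−15.14)²/15.14 + (28−23.40)²/23.40 + (25−25.46)²/25.46 = 6.5599
df = 2

test statistic = 6.560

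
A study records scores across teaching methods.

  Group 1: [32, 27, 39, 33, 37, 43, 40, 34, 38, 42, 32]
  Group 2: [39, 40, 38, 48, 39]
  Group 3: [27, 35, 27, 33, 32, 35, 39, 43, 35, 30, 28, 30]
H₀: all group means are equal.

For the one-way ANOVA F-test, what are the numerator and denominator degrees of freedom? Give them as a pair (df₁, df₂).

degrees of freedom = [2, 25]

k = 3 groups, N = 28 total
df = (k−1, N−k) = (3−1, 28−3) = (2, 25)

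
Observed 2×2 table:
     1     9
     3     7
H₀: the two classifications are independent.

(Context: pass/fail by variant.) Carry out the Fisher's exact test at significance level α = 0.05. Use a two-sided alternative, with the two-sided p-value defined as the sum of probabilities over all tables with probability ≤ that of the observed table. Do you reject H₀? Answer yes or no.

Margins: r₁=10, r₂=10, c₁=4, c₂=16, n=20
p_obs = C(10,1)·C(10,3)/C(20,4); sum pmf over tables with pmf ≤ p_obs
p-value (two-sided) = 0.58204
At α=0.05: p ≥ α → fail to reject H₀

reject H₀: no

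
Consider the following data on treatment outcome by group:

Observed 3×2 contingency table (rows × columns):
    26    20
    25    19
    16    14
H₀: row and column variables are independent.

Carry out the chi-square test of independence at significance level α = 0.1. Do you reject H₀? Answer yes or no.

reject H₀: no

Row totals [46, 44, 30], col totals [67, 53], n=120
χ² = (26−25.68)²/25.68 + (20−20.32)²/20.32 + (25−24.57)²/24.57 + (19−19.43)²/19.43 + (16−16.75)²/16.75 + (14−13.25)²/13.25 = 0.1022
df = 2
p-value (upper-tail) = 0.95019
At α=0.1: p ≥ α → fail to reject H₀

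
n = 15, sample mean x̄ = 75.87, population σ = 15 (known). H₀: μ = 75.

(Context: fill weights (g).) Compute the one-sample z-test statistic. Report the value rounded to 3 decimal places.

SE = σ/√n = 15/√15 = 3.8730
z = (x̄−μ₀)/SE = (75.87−75)/3.8730 = 0.2246

test statistic = 0.225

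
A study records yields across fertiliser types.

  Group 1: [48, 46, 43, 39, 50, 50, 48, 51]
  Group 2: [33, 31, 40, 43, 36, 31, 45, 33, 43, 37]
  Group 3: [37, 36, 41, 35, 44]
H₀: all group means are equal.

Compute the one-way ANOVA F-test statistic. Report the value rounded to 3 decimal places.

test statistic = 10.596

Group means [46.88, 37.20, 38.60], grand mean 40.870
SSB = Σnᵢ(x̄ᵢ−x̄)² = 448.934; SSW = ΣΣ(x−x̄ᵢ)² = 423.675
MSB = 448.934/2 = 224.4668; MSW = 423.675/20 = 21.1837
F = MSB/MSW = 10.5962
df = (2, 20)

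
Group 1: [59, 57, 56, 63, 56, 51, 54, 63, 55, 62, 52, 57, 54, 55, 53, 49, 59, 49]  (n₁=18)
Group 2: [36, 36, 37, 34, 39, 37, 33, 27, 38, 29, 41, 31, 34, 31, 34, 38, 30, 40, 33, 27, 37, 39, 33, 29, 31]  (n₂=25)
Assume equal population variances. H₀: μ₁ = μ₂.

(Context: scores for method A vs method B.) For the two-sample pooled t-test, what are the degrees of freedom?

df = n₁ + n₂ − 2 = 18 + 25 − 2 = 41

degrees of freedom = 41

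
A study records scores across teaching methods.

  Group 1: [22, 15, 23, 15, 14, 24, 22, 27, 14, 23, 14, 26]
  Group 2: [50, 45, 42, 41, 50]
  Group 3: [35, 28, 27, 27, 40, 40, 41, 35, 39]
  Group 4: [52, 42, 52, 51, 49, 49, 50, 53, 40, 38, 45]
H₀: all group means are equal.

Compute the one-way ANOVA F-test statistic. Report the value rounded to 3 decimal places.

Group means [19.92, 45.60, 34.67, 47.36], grand mean 35.135
SSB = Σnᵢ(x̄ᵢ−x̄)² = 4973.662; SSW = ΣΣ(x−x̄ᵢ)² = 912.662
MSB = 4973.662/3 = 1657.8874; MSW = 912.662/33 = 27.6564
F = MSB/MSW = 59.9458
df = (3, 33)

test statistic = 59.946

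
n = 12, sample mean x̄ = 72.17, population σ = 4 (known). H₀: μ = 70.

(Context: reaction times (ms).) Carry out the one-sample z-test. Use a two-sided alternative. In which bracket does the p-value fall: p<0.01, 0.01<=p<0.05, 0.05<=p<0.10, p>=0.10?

p-value bracket: 0.05<=p<0.10

SE = σ/√n = 4/√12 = 1.1547
z = (x̄−μ₀)/SE = (72.17−70)/1.1547 = 1.8793
p-value (two-sided) = 0.06021
→ bracket: 0.05<=p<0.10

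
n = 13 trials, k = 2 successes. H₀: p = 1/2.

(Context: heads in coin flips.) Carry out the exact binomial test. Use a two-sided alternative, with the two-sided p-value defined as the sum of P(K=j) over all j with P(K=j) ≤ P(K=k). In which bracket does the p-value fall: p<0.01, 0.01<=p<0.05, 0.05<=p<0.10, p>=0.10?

p-value bracket: 0.01<=p<0.05

Exact binomial: n=13, k=2, p₀=1/2=0.5000
P(X=j) = C(n,j)·p₀^j·(1−p₀)^(n−j); p = Σ P(X=j) over j with P(X=j) ≤ P(X=2)
p-value (two-sided) = 0.02246
→ bracket: 0.01<=p<0.05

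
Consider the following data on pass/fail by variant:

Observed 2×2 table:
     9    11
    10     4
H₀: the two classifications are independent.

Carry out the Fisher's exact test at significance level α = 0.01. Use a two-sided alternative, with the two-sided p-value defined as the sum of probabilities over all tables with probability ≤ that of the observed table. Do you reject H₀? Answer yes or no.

Margins: r₁=20, r₂=14, c₁=19, c₂=15, n=34
p_obs = C(20,9)·C(14,10)/C(34,19); sum pmf over tables with pmf ≤ p_obs
p-value (two-sided) = 0.17057
At α=0.01: p ≥ α → fail to reject H₀

reject H₀: no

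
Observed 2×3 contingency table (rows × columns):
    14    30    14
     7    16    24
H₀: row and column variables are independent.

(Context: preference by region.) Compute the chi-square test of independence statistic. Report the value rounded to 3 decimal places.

Row totals [58, 47], col totals [21, 46, 38], n=105
χ² = (14−11.60)²/11.60 + (30−25.41)²/25.41 + (14−20.99)²/20.99 + (7−9.40)²/9.40 + (16−20.59)²/20.59 + (24−17.01)²/17.01 = 8.1630
df = 2

test statistic = 8.163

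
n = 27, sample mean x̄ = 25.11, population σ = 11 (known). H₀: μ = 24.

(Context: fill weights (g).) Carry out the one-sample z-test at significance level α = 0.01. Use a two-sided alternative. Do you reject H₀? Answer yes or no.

SE = σ/√n = 11/√27 = 2.1170
z = (x̄−μ₀)/SE = (25.11−24)/2.1170 = 0.5243
p-value (two-sided) = 0.60004
At α=0.01: p ≥ α → fail to reject H₀

reject H₀: no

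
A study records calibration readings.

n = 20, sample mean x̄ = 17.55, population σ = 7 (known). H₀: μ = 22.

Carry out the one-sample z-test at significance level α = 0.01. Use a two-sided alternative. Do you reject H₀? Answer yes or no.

SE = σ/√n = 7/√20 = 1.5652
z = (x̄−μ₀)/SE = (17.55−22)/1.5652 = -2.8430
p-value (two-sided) = 0.00447
At α=0.01: p < α → reject H₀

reject H₀: yes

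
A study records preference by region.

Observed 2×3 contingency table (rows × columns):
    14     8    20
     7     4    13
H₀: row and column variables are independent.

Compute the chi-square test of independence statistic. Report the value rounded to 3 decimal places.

Row totals [42, 24], col totals [21, 12, 33], n=66
χ² = (14−13.36)²/13.36 + (8−7.64)²/7.64 + (20−21.00)²/21.00 + (7−7.64)²/7.64 + (4−4.36)²/4.36 + (13−12.00)²/12.00 = 0.2619
df = 2

test statistic = 0.262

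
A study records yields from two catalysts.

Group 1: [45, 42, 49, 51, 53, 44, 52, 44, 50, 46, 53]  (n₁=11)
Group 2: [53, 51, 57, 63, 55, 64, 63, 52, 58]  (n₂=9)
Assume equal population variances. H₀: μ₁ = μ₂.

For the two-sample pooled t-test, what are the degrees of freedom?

df = n₁ + n₂ − 2 = 11 + 9 − 2 = 18

degrees of freedom = 18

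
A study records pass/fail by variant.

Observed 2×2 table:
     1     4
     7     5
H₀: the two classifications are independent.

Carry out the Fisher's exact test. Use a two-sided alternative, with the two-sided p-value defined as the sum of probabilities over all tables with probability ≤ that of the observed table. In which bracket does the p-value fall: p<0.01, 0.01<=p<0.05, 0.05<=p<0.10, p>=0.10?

p-value bracket: p>=0.10

Margins: r₁=5, r₂=12, c₁=8, c₂=9, n=17
p_obs = C(5,1)·C(12,7)/C(17,8); sum pmf over tables with pmf ≤ p_obs
p-value (two-sided) = 0.29412
→ bracket: p>=0.10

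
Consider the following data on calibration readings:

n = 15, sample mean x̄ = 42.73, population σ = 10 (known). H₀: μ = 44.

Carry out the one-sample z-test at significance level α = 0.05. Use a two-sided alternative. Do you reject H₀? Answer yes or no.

reject H₀: no

SE = σ/√n = 10/√15 = 2.5820
z = (x̄−μ₀)/SE = (42.73−44)/2.5820 = -0.4919
p-value (two-sided) = 0.62281
At α=0.05: p ≥ α → fail to reject H₀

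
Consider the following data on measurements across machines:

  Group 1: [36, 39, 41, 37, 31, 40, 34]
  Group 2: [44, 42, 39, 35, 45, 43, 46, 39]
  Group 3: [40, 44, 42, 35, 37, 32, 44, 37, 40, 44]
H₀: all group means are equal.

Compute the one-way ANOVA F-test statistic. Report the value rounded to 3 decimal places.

test statistic = 2.855

Group means [36.86, 41.62, 39.50], grand mean 39.440
SSB = Σnᵢ(x̄ᵢ−x̄)² = 84.928; SSW = ΣΣ(x−x̄ᵢ)² = 327.232
MSB = 84.928/2 = 42.4639; MSW = 327.232/22 = 14.8742
F = MSB/MSW = 2.8549
df = (2, 22)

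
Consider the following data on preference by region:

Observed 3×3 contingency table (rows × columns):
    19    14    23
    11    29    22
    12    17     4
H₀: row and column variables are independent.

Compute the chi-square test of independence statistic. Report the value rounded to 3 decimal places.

test statistic = 14.528

Row totals [56, 62, 33], col totals [42, 60, 49], n=151
χ² = (19−15.58)²/15.58 + (14−22.25)²/22.25 + (23−18.17)²/18.17 + (11−17.25)²/17.25 + (29−24.64)²/24.64 + (22−20.12)²/20.12 + (12−9.18)²/9.18 + (17−13.11)²/13.11 + (4−10.71)²/10.71 = 14.5280
df = 4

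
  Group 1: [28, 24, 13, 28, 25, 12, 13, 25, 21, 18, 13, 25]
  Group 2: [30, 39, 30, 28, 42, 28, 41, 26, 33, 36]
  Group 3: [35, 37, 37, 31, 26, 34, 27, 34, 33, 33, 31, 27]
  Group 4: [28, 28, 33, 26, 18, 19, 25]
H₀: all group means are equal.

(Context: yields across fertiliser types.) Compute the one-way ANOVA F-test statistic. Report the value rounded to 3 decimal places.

Group means [20.42, 33.30, 32.08, 25.29], grand mean 27.805
SSB = Σnᵢ(x̄ᵢ−x̄)² = 1221.077; SSW = ΣΣ(x−x̄ᵢ)² = 1063.362
MSB = 1221.077/3 = 407.0257; MSW = 1063.362/37 = 28.7395
F = MSB/MSW = 14.1626
df = (3, 37)

test statistic = 14.163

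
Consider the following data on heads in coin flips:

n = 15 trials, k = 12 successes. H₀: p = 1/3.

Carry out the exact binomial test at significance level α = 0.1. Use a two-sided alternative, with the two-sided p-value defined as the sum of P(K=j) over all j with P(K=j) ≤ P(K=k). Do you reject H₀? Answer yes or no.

reject H₀: yes

Exact binomial: n=15, k=12, p₀=1/3=0.3333
P(X=j) = C(n,j)·p₀^j·(1−p₀)^(n−j); p = Σ P(X=j) over j with P(X=j) ≤ P(X=12)
p-value (two-sided) = 0.00029
At α=0.1: p < α → reject H₀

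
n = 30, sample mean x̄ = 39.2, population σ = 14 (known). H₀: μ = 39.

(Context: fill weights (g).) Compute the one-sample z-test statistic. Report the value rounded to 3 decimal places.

test statistic = 0.078

SE = σ/√n = 14/√30 = 2.5560
z = (x̄−μ₀)/SE = (39.2−39)/2.5560 = 0.0782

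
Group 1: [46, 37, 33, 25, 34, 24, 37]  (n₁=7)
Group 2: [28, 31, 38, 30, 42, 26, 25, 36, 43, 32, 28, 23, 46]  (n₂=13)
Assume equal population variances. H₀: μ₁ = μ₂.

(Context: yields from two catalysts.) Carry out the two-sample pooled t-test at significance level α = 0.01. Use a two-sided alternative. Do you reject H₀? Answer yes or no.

x̄₁=33.714, s₁=7.566, n₁=7
x̄₂=32.923, s₂=7.421, n₂=13
s_p² = [6·7.566² + 12·7.421²]/18 = 55.7973
SE = √(s_p²·(1/7+1/13)) = 3.5019
t = (33.714−32.923)/3.5019 = 0.2259
df = 18
p-value (two-sided) = 0.82379
At α=0.01: p ≥ α → fail to reject H₀

reject H₀: no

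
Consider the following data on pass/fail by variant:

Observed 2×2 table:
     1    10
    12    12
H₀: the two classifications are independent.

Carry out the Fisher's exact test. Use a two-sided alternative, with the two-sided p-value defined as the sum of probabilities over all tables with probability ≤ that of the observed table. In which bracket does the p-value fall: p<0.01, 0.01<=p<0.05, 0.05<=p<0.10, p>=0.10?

Margins: r₁=11, r₂=24, c₁=13, c₂=22, n=35
p_obs = C(11,1)·C(24,12)/C(35,13); sum pmf over tables with pmf ≤ p_obs
p-value (two-sided) = 0.02700
→ bracket: 0.01<=p<0.05

p-value bracket: 0.01<=p<0.05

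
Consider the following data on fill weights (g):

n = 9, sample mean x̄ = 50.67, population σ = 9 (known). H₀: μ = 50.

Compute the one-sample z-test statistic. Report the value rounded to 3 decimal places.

SE = σ/√n = 9/√9 = 3.0000
z = (x̄−μ₀)/SE = (50.67−50)/3.0000 = 0.2233

test statistic = 0.223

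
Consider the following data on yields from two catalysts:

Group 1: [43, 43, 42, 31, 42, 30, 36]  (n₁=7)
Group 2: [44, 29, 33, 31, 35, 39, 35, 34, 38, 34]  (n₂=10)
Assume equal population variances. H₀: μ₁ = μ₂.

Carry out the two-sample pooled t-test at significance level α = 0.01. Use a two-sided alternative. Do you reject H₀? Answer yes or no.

reject H₀: no

x̄₁=38.143, s₁=5.757, n₁=7
x̄₂=35.200, s₂=4.264, n₂=10
s_p² = [6·5.757² + 9·4.264²]/15 = 24.1638
SE = √(s_p²·(1/7+1/10)) = 2.4225
t = (38.143−35.200)/2.4225 = 1.2148
df = 15
p-value (two-sided) = 0.24321
At α=0.01: p ≥ α → fail to reject H₀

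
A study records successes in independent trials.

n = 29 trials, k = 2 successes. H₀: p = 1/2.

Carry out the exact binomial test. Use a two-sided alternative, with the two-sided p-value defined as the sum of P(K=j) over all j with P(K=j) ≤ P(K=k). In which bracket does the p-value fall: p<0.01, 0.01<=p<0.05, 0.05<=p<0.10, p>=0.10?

p-value bracket: p<0.01

Exact binomial: n=29, k=2, p₀=1/2=0.5000
P(X=j) = C(n,j)·p₀^j·(1−p₀)^(n−j); p = Σ P(X=j) over j with P(X=j) ≤ P(X=2)
p-value (two-sided) = 0.00000
→ bracket: p<0.01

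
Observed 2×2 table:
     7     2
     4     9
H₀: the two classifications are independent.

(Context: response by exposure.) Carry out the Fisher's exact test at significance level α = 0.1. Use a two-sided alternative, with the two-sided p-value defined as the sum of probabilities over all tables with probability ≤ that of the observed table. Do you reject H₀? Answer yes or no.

reject H₀: yes

Margins: r₁=9, r₂=13, c₁=11, c₂=11, n=22
p_obs = C(9,7)·C(13,4)/C(22,11); sum pmf over tables with pmf ≤ p_obs
p-value (two-sided) = 0.08050
At α=0.1: p < α → reject H₀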